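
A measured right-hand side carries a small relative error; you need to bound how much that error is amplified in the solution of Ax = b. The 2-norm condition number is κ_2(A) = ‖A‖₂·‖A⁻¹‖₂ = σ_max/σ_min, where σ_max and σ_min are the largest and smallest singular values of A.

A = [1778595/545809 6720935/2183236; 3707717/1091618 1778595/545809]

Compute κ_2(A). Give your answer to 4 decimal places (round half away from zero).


259.6000

form AᵀA = [31392111829/1416920164 29896403355/1416920164; 29896403355/1416920164 113894613625/5667680656] with trace 284736101/6739216 and determinant 714025/26956864
eigenvalues of AᵀA: λ = (tr ± √(tr²−4·det))/2 = 169/4, 4225/6739216
σ_max=√(169/4)=(13/2), σ_min=√(4225/6739216)=(65/2596) → κ = 259.6000


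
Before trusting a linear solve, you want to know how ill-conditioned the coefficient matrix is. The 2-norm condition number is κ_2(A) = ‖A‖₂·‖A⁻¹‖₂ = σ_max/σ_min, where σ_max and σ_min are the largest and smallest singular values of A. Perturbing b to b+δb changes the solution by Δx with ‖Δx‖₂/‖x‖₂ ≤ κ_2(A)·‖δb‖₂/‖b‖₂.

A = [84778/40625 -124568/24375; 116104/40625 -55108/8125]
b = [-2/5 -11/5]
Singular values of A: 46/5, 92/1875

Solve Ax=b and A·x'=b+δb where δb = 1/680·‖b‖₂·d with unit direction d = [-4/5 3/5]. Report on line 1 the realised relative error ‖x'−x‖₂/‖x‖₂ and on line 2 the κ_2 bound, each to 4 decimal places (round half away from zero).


σ_max = 46/5, σ_min = 92/1875
κ = σ_max/σ_min = (46/5)/(92/1875) = 187.5000
bound on ‖Δx‖/‖x‖: κ·ε = 187.5000·1/680 = 0.2757
solve Ax = b  →  x = [-18.8963 -7.6380]
‖b‖ = 2.2361, ‖x‖ = 20.3816
Δx = A⁻¹·δb where δb = 1/680·2.2361·d; ‖Δx‖ = 0.0670
dividing the unrounded norms, ‖Δx‖/‖x‖ = 0.0033
so the bound overstates the realised error by a factor of ≈ 83.8573 (computed from the unrounded values)

0.0033
0.2757


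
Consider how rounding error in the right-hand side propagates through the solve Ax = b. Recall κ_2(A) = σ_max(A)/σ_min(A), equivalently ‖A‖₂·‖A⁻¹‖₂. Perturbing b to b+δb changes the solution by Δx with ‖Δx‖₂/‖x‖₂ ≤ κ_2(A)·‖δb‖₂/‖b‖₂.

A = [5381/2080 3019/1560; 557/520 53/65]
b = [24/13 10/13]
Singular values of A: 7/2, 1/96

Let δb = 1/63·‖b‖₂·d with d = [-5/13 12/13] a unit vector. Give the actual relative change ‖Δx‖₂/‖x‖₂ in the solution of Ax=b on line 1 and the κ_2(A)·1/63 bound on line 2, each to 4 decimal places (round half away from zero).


5.3333
5.3333

from the listed singular values, σ₁ = 7/2, σ_n = 1/96
κ = σ_max/σ_min = (7/2)/(1/96) = 336.0000
κ_2(A)·‖δb‖/‖b‖ = 5.3333
solve Ax = b  →  x = [0.4571 0.3429]
‖b‖ = 2.0000, ‖x‖ = 0.5714
Δx = A⁻¹·δb where δb = 1/63·2.0000·d; ‖Δx‖ = 3.0476
relative error = 5.3333
so the bound is sharp here: realised error equals the bound


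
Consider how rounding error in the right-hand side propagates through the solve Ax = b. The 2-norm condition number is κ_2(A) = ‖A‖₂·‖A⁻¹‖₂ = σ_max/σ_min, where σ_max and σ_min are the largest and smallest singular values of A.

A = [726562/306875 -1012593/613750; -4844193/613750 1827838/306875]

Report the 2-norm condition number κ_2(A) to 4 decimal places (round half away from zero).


98.2000

M = AᵀA = [40924440289/602702500 -7672089312/150675625; -7672089312/150675625 23022898561/602702500]. tr(M)=1278946777/12054050, det(M)=112550881/96432400
char-poly roots: 10609/100 and 10609/964324
so κ_2 = √((10609/100) / (10609/964324)) = 98.2000


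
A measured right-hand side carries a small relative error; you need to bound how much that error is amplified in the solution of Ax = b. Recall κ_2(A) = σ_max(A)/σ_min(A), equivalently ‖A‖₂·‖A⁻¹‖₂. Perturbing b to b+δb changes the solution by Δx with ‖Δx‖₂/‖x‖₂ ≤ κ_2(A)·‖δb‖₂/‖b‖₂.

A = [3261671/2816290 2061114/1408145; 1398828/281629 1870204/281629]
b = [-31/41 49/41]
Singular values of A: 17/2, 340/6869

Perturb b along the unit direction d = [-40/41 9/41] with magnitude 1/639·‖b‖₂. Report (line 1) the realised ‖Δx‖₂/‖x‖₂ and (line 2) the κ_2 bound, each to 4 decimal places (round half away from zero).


σ_max = 17/2, σ_min = 340/6869
condition number: (17/2) ÷ (340/6869) = 171.7250
κ_2(A)·‖δb‖/‖b‖ = 0.2687
solve Ax = b  →  x = [-16.0918 12.2159]
‖b‖ = 1.4142, ‖x‖ = 20.2033
re-solving with b+δb shifts x by Δx of norm 0.0447
realised ‖Δx‖/‖x‖ = 0.0022
tightness: 0.0022 against a bound of 0.2687 (unrounded ratio ≈ 0.0082)

0.0022
0.2687


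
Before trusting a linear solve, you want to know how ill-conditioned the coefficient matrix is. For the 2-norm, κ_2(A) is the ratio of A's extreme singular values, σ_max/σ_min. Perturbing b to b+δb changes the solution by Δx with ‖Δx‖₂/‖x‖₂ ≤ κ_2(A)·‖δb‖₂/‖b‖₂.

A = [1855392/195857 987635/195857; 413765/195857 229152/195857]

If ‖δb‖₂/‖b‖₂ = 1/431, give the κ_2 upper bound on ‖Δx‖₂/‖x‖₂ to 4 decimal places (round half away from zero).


0.6520

M = AᵀA = [2149720969/22819729 1146499200/22819729; 1146499200/22819729 611501209/22819729]. tr(M)=9554402/78961, det(M)=14641/78961
eigenvalues of AᵀA: λ = (tr ± √(tr²−4·det))/2 = 121, 121/78961
so κ_2 = √(121 / (121/78961)) = 281.0000
worst-case relative error ≤ 281.0000 × 1/431 = 0.6520


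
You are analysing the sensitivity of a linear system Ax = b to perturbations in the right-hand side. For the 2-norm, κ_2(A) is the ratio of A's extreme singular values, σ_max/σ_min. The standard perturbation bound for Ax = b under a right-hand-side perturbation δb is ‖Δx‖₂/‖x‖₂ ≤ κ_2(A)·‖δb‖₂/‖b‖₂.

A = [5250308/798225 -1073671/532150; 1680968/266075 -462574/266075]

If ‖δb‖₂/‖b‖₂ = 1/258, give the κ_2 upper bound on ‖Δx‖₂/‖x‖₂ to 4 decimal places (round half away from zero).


0.2667

M = AᵀA = [12603237776/151525125 -1225034006/50508375; -1225034006/50508375 477685669/67344500]. tr(M)=437696977/4848804, det(M)=2085136/1212201
solving λ² − 437696977/4848804·λ + 2085136/1212201 = 0 gives λ = 361/4, 23104/1212201
κ_2(A) = √(λ_max/λ_min) = √((361/4) / (23104/1212201)) = 68.8125
κ_2(A)·‖δb‖/‖b‖ = 0.2667


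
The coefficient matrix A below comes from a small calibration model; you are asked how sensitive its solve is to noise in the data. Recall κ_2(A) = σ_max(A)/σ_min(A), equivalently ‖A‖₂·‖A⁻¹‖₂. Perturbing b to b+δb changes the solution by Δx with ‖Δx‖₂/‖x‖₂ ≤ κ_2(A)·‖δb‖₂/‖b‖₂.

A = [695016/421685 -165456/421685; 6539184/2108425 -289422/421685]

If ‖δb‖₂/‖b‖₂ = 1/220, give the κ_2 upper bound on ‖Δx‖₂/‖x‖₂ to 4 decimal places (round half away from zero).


0.6875

M = AᵀA = [189747779904/15382200625 -8538257952/3076440125; -8538257952/3076440125 76914036/123057605]. tr(M)=118597284/9150625, det(M)=1679616/228765625
λ_max, λ_min = (118597284/9150625 ± √14062856646391056/83733937890625)/2 = 324/25, 5184/9150625
κ_2(A) = √(λ_max/λ_min) = √((324/25) / (5184/9150625)) = 151.2500
worst-case relative error ≤ 151.2500 × 1/220 = 0.6875


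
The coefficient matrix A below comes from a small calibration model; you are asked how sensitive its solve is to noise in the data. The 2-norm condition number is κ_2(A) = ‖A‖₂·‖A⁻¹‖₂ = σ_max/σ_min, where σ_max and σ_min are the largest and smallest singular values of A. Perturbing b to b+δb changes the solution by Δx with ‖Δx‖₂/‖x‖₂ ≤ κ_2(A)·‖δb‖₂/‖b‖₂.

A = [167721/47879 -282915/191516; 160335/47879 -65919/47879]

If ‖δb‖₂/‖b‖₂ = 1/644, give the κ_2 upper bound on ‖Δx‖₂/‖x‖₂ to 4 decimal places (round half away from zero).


0.3451

M = AᵀA = [64016226/2725801 -106691175/10903204; -106691175/10903204 177842961/43612816]. tr(M)=7113033/258064, det(M)=3969/258064
λ_max, λ_min = (7113033/258064 ± √50591141435025/66597028096)/2 = 441/16, 9/16129
κ_2(A) = √(λ_max/λ_min) = √((441/16) / (9/16129)) = 222.2500
worst-case relative error ≤ 222.2500 × 1/644 = 0.3451


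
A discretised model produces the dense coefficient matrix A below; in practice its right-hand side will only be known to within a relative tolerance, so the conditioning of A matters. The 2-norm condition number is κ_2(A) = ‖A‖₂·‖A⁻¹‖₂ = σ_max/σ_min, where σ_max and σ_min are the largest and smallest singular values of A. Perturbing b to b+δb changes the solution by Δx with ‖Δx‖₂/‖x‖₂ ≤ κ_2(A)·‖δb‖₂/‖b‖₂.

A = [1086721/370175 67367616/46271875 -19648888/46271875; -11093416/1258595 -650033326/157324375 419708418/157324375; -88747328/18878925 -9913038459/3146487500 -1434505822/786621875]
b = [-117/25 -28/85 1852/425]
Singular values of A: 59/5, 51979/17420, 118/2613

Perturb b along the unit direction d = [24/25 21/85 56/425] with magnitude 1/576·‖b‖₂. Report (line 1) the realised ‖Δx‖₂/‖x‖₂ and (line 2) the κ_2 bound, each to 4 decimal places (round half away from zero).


0.0028
0.4536

from the listed singular values, σ₁ = 59/5, σ_n = 118/2613
κ = σ_max/σ_min = (59/5)/(118/2613) = 261.3000
perturbation bound = 261.3000·1/576 = 0.4536
solve Ax = b  →  x = [-41.9073 74.5391 -23.1370]
‖b‖₂ = 6.4031 and ‖x‖₂ = 88.5868
with δb = [0.0107 0.0027 0.0015], A·Δx = δb → ‖Δx‖ = 0.2462
relative error = 0.0028
realised/bound (from unrounded values) ≈ 0.0061


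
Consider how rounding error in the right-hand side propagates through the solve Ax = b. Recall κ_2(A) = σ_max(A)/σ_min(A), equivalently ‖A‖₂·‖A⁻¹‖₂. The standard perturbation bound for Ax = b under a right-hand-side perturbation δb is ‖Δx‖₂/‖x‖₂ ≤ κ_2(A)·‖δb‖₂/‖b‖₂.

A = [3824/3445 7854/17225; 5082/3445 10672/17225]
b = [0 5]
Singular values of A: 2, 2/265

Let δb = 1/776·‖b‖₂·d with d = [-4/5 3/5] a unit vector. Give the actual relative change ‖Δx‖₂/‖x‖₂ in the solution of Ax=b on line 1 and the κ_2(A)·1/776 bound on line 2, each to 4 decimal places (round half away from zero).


σ_max = 2, σ_min = 2/265
κ = σ_max/σ_min = 2/(2/265) = 265.0000
κ_2(A)·‖δb‖/‖b‖ = 0.3415
solve Ax = b  →  x = [-151.0385 367.6923]
2-norm of b is 5.0000; of x, 397.5050
re-solving with b+δb shifts x by Δx of norm 0.8537
dividing the unrounded norms, ‖Δx‖/‖x‖ = 0.0021
so the bound overstates the realised error by a factor of ≈ 159.0020 (computed from the unrounded values)

0.0021
0.3415


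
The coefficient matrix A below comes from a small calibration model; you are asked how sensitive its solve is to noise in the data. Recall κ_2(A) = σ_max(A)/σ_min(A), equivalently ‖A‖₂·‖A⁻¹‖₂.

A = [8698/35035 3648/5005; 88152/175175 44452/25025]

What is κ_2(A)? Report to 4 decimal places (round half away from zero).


form AᵀA = [57172516/181575625 27880416/25939375; 27880416/25939375 13660816/3705625] with trace 1162484/290521 and determinant 1600/290521
char-poly roots: 4 and 400/290521
so κ_2 = √(4 / (400/290521)) = 53.9000

53.9000


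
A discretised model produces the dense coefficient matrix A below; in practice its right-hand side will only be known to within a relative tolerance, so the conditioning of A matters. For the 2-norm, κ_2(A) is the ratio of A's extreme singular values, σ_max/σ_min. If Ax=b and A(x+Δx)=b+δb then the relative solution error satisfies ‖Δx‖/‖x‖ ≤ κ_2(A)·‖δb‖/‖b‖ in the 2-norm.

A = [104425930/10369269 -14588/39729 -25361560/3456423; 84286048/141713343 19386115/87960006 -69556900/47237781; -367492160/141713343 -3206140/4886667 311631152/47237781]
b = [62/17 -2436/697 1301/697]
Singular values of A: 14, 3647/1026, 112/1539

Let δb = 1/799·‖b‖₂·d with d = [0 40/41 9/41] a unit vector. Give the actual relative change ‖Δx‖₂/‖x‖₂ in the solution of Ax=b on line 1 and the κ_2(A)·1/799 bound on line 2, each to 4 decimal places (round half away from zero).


0.0022
0.2408

from the listed singular values, σ₁ = 14, σ_n = 112/1539
condition number: 14 ÷ (112/1539) = 192.3750
bound on ‖Δx‖/‖x‖: κ·ε = 192.3750·1/799 = 0.2408
solve Ax = b  →  x = [-5.3801 -40.4648 -5.8562]
‖b‖₂ = 5.3852 and ‖x‖₂ = 41.2388
with δb = [0.0000 0.0066 0.0015], A·Δx = δb → ‖Δx‖ = 0.0926
relative error = 0.0022
tightness: 0.0022 against a bound of 0.2408 (unrounded ratio ≈ 0.0093)


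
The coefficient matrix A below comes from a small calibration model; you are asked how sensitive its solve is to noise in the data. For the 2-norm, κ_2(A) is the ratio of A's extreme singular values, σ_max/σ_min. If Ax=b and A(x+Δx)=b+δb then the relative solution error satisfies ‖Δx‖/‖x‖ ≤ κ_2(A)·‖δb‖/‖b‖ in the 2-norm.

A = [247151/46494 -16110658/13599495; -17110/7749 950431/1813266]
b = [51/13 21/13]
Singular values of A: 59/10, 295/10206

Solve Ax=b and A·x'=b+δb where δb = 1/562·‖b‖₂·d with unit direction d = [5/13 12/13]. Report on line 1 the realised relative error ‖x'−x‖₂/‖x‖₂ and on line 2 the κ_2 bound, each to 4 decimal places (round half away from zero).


0.0025
0.3632

largest singular value 59/10, smallest 295/10206
condition number: (59/10) ÷ (295/10206) = 204.1200
worst-case relative error ≤ 204.1200 × 1/562 = 0.3632
solve Ax = b  →  x = [23.2792 101.1468]
‖b‖ = 4.2426, ‖x‖ = 103.7911
Δx = A⁻¹·δb where δb = 1/562·4.2426·d; ‖Δx‖ = 0.2612
relative error = 0.0025
realised/bound (from unrounded values) ≈ 0.0069


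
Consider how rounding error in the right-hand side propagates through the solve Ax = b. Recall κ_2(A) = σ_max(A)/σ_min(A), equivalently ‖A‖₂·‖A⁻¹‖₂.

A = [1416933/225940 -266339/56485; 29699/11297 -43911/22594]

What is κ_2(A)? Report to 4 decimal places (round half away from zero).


347.6000

M = AᵀA = [13967522881/302064400 -2618876673/75516100; -2618876673/75516100 1964202661/75516100]. tr(M)=872973341/12082576, det(M)=2088025/48330304
eigenvalues of AᵀA: λ = (tr ± √(tr²−4·det))/2 = 289/4, 7225/12082576
κ_2(A) = √(λ_max/λ_min) = √((289/4) / (7225/12082576)) = 347.6000


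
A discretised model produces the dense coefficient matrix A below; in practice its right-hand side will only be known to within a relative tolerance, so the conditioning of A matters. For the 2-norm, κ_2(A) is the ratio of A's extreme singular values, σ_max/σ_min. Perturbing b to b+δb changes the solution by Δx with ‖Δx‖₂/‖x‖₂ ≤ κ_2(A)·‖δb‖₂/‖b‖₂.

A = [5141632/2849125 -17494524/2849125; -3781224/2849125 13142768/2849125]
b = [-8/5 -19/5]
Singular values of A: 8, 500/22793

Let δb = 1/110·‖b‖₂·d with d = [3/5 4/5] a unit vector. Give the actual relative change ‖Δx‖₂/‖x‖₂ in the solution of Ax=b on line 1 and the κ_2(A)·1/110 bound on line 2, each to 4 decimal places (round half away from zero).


0.0094
3.3153

σ_max = 8, σ_min = 500/22793
κ = σ_max/σ_min = 8/(500/22793) = 364.6880
perturbation bound = 364.6880·1/110 = 3.3153
solve Ax = b  →  x = [-175.0152 -51.1763]
‖b‖₂ = 4.1231 and ‖x‖₂ = 182.3440
Δx = A⁻¹·δb where δb = 1/110·4.1231·d; ‖Δx‖ = 1.7087
dividing the unrounded norms, ‖Δx‖/‖x‖ = 0.0094
tightness: 0.0094 against a bound of 3.3153 (unrounded ratio ≈ 0.0028)


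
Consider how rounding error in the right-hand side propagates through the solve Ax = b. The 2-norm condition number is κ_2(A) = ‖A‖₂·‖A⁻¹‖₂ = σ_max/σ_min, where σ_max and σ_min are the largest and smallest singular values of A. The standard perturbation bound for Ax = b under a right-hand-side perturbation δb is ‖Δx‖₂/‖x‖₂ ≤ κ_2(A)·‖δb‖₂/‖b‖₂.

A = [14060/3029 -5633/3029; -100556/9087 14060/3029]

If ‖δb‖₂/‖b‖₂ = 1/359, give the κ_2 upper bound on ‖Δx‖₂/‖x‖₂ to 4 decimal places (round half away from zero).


form AᵀA = [70358944/488601 -9771700/162867; -9771700/162867 1357481/54289] with trace 82576273/488601 and determinant 456976/488601
eigenvalues of AᵀA: λ = (tr ± √(tr²−4·det))/2 = 169, 2704/488601
κ_2(A) = √(λ_max/λ_min) = √(169 / (2704/488601)) = 174.7500
κ_2(A)·‖δb‖/‖b‖ = 0.4868

0.4868


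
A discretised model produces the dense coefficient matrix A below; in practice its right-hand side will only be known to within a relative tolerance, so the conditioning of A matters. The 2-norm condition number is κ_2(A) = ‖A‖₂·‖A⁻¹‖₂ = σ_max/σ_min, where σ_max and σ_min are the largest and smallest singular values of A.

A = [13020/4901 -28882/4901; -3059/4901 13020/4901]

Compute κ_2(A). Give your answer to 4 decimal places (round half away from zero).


M = AᵀA = [1058449/142129 -2460780/142129; -2460780/142129 5938996/142129]. tr(M)=41405/841, det(M)=9604/841
λ_max, λ_min = (41405/841 ± √1682066169/707281)/2 = 49, 196/841
κ_2(A) = √(λ_max/λ_min) = √(49 / (196/841)) = 14.5000

14.5000


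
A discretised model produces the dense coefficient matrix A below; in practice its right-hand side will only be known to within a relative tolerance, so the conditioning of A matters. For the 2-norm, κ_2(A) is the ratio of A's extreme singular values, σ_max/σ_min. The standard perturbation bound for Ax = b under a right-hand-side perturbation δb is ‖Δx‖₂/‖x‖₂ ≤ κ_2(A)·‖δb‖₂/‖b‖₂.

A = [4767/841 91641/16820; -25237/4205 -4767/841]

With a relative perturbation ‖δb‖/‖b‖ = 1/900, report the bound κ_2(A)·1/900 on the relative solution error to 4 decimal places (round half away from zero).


M = AᵀA = [1432834/21025 1091643/16820; 1091643/16820 20794041/336400]. tr(M)=10397/80, det(M)=3249/10000
λ_max, λ_min = (10397/80 ± √2702232289/160000)/2 = 3249/25, 1/400
κ = σ_max/σ_min = (57/5)/(1/20) = 228.0000
perturbation bound = 228.0000·1/900 = 0.2533

0.2533


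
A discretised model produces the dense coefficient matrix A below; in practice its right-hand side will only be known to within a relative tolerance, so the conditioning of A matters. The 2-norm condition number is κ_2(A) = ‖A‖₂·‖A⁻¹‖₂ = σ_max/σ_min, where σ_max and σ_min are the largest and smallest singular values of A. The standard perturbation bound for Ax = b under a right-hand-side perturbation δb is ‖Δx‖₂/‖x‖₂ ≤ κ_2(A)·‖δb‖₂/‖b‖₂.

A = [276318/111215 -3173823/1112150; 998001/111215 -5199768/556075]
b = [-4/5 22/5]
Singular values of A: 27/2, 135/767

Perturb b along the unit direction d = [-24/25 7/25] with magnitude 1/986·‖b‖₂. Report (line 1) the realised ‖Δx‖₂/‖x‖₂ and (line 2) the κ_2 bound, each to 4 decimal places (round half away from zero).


0.0023
0.0778

σ_max = 27/2, σ_min = 135/767
κ = σ_max/σ_min = (27/2)/(135/767) = 76.7000
bound on ‖Δx‖/‖x‖: κ·ε = 76.7000·1/986 = 0.0778
solve Ax = b  →  x = [8.4327 7.6220]
2-norm of b is 4.4721; of x, 11.3668
with δb = [-0.0044 0.0013], A·Δx = δb → ‖Δx‖ = 0.0258
relative error = 0.0023
so the bound overstates the realised error by a factor of ≈ 34.3129 (computed from the unrounded values)


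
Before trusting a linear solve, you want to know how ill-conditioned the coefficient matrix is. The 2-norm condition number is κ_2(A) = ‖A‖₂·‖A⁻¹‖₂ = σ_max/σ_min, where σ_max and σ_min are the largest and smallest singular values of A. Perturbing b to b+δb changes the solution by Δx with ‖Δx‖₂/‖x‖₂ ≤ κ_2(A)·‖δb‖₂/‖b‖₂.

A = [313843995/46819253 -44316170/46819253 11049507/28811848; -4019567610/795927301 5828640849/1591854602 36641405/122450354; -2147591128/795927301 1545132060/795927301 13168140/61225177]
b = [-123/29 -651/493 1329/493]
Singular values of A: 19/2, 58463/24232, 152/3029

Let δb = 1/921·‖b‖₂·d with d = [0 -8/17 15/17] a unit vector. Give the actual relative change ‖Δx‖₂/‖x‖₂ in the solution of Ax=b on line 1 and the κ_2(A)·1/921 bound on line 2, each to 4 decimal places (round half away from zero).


largest singular value 19/2, smallest 152/3029
condition number: (19/2) ÷ (152/3029) = 189.3125
worst-case relative error ≤ 189.3125 × 1/921 = 0.2056
solve Ax = b  →  x = [-5.8054 -13.1120 58.0518]
‖b‖ = 5.1962, ‖x‖ = 59.7967
with δb = [0.0000 -0.0027 0.0050], A·Δx = δb → ‖Δx‖ = 0.1124
relative error = 0.0019
realised/bound (from unrounded values) ≈ 0.0091

0.0019
0.2056


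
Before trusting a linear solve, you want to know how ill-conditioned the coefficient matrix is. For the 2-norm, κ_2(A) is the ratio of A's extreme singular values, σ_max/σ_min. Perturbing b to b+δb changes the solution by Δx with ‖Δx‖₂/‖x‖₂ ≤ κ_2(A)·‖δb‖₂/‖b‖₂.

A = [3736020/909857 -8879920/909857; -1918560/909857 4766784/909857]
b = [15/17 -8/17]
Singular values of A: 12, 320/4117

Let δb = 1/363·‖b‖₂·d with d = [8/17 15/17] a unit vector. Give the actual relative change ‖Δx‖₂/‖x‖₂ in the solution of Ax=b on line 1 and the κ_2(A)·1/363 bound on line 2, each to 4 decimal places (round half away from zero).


0.4253
0.4253

σ_max = 12, σ_min = 320/4117
condition number: 12 ÷ (320/4117) = 154.3875
bound on ‖Δx‖/‖x‖: κ·ε = 154.3875·1/363 = 0.4253
solve Ax = b  →  x = [0.0321 -0.0769]
2-norm of b is 1.0000; of x, 0.0833
δb = ε·‖b‖·d = [0.0013 0.0024]; solving A·Δx = δb gives ‖Δx‖ = 0.0354
relative error = 0.4253
so the bound is sharp here: realised error equals the bound


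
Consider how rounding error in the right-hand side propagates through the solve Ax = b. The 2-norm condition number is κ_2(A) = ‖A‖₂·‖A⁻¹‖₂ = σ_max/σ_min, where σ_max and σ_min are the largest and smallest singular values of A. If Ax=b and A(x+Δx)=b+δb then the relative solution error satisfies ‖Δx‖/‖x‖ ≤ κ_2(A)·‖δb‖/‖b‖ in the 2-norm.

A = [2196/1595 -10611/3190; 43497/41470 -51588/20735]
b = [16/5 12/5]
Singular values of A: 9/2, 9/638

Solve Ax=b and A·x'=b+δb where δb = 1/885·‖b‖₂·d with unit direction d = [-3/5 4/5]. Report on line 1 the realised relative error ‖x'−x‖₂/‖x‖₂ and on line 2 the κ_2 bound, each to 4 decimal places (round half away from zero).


0.3605
0.3605

from the listed singular values, σ₁ = 9/2, σ_n = 9/638
condition number: (9/2) ÷ (9/638) = 319.0000
worst-case relative error ≤ 319.0000 × 1/885 = 0.3605
solve Ax = b  →  x = [0.3419 -0.8205]
‖b‖₂ = 4.0000 and ‖x‖₂ = 0.8889
δb = ε·‖b‖·d = [-0.0027 0.0036]; solving A·Δx = δb gives ‖Δx‖ = 0.3204
realised ‖Δx‖/‖x‖ = 0.3605
realised/bound = 1 exactly: the bound is attained for this b and d


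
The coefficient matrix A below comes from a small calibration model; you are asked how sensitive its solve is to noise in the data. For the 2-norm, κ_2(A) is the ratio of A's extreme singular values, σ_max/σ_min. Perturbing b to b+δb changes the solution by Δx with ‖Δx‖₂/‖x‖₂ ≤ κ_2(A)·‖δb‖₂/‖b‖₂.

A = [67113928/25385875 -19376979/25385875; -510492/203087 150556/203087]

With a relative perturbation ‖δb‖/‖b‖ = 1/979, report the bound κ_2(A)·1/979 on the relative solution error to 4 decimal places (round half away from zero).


M = AᵀA = [10197606259024/766281390625 -2974275502632/766281390625; -2974275502632/766281390625 867587271601/766281390625]. tr(M)=17704309649/1226050225, det(M)=2085136/1226050225
char-poly roots: 361/25 and 5776/49042009
so κ_2 = √((361/25) / (5776/49042009)) = 350.1500
κ_2(A)·‖δb‖/‖b‖ = 0.3577

0.3577


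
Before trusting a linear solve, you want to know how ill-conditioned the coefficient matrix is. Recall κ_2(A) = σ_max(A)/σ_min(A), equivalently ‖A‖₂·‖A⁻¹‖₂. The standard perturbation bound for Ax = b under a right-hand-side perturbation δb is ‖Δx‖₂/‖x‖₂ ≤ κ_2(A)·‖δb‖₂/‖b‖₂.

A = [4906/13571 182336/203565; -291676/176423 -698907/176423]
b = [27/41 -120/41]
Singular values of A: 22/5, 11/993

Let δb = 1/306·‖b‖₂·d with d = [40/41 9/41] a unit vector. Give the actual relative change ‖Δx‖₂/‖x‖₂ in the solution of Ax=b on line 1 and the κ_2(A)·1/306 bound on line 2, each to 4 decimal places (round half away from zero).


1.2980
1.2980

from the listed singular values, σ₁ = 22/5, σ_n = 11/993
κ = σ_max/σ_min = (22/5)/(11/993) = 397.2000
worst-case relative error ≤ 397.2000 × 1/306 = 1.2980
solve Ax = b  →  x = [0.2622 0.6294]
2-norm of b is 3.0000; of x, 0.6818
with δb = [0.0096 0.0022], A·Δx = δb → ‖Δx‖ = 0.8850
dividing the unrounded norms, ‖Δx‖/‖x‖ = 1.2980
tightness: 1.2980 against a bound of 1.2980; the bound is attained (ratio 1)


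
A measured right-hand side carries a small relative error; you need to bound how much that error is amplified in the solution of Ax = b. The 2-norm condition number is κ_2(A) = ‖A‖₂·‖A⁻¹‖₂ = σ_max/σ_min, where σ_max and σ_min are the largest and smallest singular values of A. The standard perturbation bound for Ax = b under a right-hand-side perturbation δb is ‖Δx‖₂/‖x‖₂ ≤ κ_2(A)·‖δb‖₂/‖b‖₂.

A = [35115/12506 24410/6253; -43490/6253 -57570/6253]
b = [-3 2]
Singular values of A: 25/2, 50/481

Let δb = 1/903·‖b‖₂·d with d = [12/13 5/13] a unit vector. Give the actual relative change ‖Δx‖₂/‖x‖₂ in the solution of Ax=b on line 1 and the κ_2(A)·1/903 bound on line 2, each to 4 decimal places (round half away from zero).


0.0020
0.1332

from the listed singular values, σ₁ = 25/2, σ_n = 50/481
κ = σ_max/σ_min = (25/2)/(50/481) = 120.2500
κ_2(A)·‖δb‖/‖b‖ = 0.1332
solve Ax = b  →  x = [15.2480 -11.7360]
2-norm of b is 3.6056; of x, 19.2415
δb = ε·‖b‖·d = [0.0037 0.0015]; solving A·Δx = δb gives ‖Δx‖ = 0.0384
realised ‖Δx‖/‖x‖ = 0.0020
so the bound overstates the realised error by a factor of ≈ 66.7079 (computed from the unrounded values)


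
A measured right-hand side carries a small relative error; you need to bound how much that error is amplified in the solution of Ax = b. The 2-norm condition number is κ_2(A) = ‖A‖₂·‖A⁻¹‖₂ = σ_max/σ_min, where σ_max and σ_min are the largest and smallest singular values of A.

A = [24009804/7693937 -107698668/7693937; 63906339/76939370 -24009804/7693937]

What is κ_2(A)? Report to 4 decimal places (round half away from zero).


form AᵀA = [36722836987641/3521514964900 -8147714982498/176075748245; -8147714982498/176075748245 7242994513440/35215149649] with trace 452719981161/2094892900 and determinant 1867795524/523723225
solving λ² − 452719981161/2094892900·λ + 1867795524/523723225 = 0 gives λ = 21609/100, 345744/20948929
κ_2(A) = √(λ_max/λ_min) = √((21609/100) / (345744/20948929)) = 114.4250

114.4250


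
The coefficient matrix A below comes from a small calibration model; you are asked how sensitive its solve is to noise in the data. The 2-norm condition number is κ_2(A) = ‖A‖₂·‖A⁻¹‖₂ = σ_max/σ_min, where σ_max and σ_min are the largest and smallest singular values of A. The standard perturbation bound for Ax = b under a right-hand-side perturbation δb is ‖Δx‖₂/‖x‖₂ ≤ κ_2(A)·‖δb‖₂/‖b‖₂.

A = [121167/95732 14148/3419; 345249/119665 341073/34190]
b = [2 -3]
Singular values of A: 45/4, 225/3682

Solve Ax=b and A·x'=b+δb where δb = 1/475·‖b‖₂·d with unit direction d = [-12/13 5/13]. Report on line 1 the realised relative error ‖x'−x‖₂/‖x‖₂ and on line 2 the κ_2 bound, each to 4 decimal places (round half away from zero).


0.0025
0.3876

largest singular value 45/4, smallest 225/3682
condition number: (45/4) ÷ (225/3682) = 184.1000
perturbation bound = 184.1000·1/475 = 0.3876
solve Ax = b  →  x = [47.0798 -13.9168]
‖b‖ = 3.6056, ‖x‖ = 49.0937
with δb = [-0.0070 0.0029], A·Δx = δb → ‖Δx‖ = 0.1242
relative error = 0.0025
realised/bound (from unrounded values) ≈ 0.0065


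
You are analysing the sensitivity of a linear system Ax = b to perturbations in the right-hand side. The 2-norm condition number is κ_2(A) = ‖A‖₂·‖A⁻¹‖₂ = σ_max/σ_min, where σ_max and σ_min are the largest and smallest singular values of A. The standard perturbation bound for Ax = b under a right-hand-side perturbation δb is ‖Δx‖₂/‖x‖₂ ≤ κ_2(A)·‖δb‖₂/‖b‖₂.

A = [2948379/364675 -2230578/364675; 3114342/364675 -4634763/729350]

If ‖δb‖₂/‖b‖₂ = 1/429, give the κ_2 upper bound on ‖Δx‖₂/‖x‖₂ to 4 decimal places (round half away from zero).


0.5862

form AᵀA = [4373856081/31626125 -3280311027/31626125; -3280311027/31626125 9841365261/126504500] with trace 5467357917/25300900 and determinant 466948881/632522500
solving λ² − 5467357917/25300900·λ + 466948881/632522500 = 0 gives λ = 21609/100, 21609/6325225
σ_max=√(21609/100)=(147/10), σ_min=√(21609/6325225)=(147/2515) → κ = 251.5000
κ_2(A)·‖δb‖/‖b‖ = 0.5862


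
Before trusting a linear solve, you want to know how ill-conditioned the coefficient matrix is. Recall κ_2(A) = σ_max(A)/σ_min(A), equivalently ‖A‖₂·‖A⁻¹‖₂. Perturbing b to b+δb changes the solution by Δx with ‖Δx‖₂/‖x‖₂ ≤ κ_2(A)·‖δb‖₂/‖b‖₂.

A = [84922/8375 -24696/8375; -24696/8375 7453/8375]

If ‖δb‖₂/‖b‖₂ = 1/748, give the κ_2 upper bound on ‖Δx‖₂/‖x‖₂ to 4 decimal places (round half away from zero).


0.4926

AᵀA = [62573108/561125 -18250344/561125; -18250344/561125 5323517/561125]; tr = 543173/4489, det = 484/4489
solving λ² − 543173/4489·λ + 484/4489 = 0 gives λ = 121, 4/4489
κ_2(A) = √(λ_max/λ_min) = √(121 / (4/4489)) = 368.5000
perturbation bound = 368.5000·1/748 = 0.4926


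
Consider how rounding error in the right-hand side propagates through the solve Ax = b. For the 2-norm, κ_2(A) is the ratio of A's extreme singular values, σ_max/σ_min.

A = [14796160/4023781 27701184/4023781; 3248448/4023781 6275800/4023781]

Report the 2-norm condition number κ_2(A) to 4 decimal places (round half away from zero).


360.8125

M = AᵀA = [136513245184/9631655881 255953456640/9631655881; 255953456640/9631655881 479917466176/9631655881]. tr(M)=2132978240/33327529, det(M)=1048576/33327529
eigenvalues of AᵀA: λ = (tr ± √(tr²−4·det))/2 = 64, 16384/33327529
so κ_2 = √(64 / (16384/33327529)) = 360.8125


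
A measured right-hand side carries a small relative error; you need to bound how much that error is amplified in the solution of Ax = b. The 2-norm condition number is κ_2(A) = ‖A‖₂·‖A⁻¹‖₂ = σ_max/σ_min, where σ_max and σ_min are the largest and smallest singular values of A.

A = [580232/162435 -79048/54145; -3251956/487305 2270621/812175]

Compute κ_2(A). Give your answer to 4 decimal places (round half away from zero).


275.6250

M = AᵀA = [278561872/4862025 -193442756/8103375; -193442756/8103375 134347201/13505625]. tr(M)=8173171609/121550625, det(M)=180848704/3038765625
eigenvalues of AᵀA: λ = (tr ± √(tr²−4·det))/2 = 1681/25, 107584/121550625
so κ_2 = √((1681/25) / (107584/121550625)) = 275.6250


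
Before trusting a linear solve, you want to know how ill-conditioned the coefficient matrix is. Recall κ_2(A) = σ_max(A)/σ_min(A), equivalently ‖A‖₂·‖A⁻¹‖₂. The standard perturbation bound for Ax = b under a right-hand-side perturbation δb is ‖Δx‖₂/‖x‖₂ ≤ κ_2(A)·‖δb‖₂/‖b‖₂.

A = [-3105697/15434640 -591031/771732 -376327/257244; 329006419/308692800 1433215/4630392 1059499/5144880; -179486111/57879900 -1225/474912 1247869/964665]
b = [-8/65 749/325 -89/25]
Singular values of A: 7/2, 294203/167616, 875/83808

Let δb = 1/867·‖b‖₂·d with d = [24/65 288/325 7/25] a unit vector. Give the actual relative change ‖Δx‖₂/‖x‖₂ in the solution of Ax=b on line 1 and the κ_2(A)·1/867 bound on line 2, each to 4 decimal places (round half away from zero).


σ_max = 7/2, σ_min = 875/83808
κ = σ_max/σ_min = (7/2)/(875/83808) = 335.2320
bound on ‖Δx‖/‖x‖: κ·ε = 335.2320·1/867 = 0.3867
solve Ax = b  →  x = [18.5841 -84.2442 41.6305]
‖b‖₂ = 4.2426 and ‖x‖₂ = 95.7891
with δb = [0.0018 0.0043 0.0014], A·Δx = δb → ‖Δx‖ = 0.4687
realised ‖Δx‖/‖x‖ = 0.0049
so the bound overstates the realised error by a factor of ≈ 79.0220 (computed from the unrounded values)

0.0049
0.3867


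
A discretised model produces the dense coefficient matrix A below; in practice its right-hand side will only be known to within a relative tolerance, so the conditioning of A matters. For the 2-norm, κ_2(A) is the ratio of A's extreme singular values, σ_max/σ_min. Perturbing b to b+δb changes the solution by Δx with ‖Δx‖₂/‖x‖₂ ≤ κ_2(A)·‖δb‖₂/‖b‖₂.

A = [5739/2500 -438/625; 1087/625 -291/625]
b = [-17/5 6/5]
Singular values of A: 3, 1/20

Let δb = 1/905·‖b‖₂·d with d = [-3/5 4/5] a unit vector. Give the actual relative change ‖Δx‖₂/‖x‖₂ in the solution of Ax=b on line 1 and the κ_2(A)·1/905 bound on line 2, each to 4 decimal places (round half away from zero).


0.0013
0.0663

σ_max = 3, σ_min = 1/20
κ_2(A) = 3 / (1/20) = 60.0000
worst-case relative error ≤ 60.0000 × 1/905 = 0.0663
solve Ax = b  →  x = [16.1600 57.7867]
‖b‖ = 3.6056, ‖x‖ = 60.0037
δb = ε·‖b‖·d = [-0.0024 0.0032]; solving A·Δx = δb gives ‖Δx‖ = 0.0797
realised ‖Δx‖/‖x‖ = 0.0013
so the bound overstates the realised error by a factor of ≈ 49.9261 (computed from the unrounded values)


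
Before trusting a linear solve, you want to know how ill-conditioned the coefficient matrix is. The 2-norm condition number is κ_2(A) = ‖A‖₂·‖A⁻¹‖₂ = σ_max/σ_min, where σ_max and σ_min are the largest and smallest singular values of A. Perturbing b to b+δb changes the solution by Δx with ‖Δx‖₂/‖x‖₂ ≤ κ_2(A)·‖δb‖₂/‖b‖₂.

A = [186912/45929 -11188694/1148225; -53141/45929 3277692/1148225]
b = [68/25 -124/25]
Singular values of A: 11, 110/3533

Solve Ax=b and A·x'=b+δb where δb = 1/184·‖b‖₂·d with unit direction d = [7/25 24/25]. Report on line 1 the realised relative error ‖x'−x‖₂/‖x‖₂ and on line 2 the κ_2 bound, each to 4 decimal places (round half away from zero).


σ_max = 11, σ_min = 110/3533
condition number: 11 ÷ (110/3533) = 353.3000
κ_2(A)·‖δb‖/‖b‖ = 1.9201
solve Ax = b  →  x = [-118.4503 -49.7483]
‖b‖ = 5.6569, ‖x‖ = 128.4732
Δx = A⁻¹·δb where δb = 1/184·5.6569·d; ‖Δx‖ = 0.9874
relative error = 0.0077
realised/bound (from unrounded values) ≈ 0.0040

0.0077
1.9201


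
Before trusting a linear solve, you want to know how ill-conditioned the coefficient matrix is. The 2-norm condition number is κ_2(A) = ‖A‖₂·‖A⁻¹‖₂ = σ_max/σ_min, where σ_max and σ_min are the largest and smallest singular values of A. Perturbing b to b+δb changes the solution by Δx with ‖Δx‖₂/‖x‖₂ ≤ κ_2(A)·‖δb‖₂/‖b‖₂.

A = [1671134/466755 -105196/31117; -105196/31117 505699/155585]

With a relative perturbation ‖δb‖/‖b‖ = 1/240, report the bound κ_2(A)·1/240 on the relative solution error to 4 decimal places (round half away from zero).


M = AᵀA = [6281312116/259049025 -398798036/17269935; -398798036/17269935 633039761/28783225]. tr(M)=2848673/61605, det(M)=334084/7700625
solving λ² − 2848673/61605·λ + 334084/7700625 = 0 gives λ = 1156/25, 289/308025
so κ_2 = √((1156/25) / (289/308025)) = 222.0000
worst-case relative error ≤ 222.0000 × 1/240 = 0.9250

0.9250


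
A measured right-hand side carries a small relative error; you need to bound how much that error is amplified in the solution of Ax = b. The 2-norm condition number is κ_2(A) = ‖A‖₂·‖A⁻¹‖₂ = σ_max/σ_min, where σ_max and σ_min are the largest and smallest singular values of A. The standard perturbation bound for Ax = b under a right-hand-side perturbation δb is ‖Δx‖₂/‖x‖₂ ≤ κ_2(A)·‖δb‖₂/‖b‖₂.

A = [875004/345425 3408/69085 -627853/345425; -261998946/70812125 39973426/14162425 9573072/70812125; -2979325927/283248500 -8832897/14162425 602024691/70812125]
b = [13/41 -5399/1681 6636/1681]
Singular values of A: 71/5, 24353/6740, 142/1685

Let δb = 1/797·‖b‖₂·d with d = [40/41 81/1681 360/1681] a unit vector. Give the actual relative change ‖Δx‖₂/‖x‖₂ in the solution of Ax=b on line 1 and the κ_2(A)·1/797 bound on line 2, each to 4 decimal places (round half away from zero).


σ_max = 71/5, σ_min = 142/1685
κ_2(A) = (71/5) / (142/1685) = 168.5000
perturbation bound = 168.5000·1/797 = 0.2114
solve Ax = b  →  x = [5.9253 6.2341 8.2525]
2-norm of b is 5.0990; of x, 11.9196
Δx = A⁻¹·δb where δb = 1/797·5.0990·d; ‖Δx‖ = 0.0759
realised ‖Δx‖/‖x‖ = 0.0064
realised/bound (from unrounded values) ≈ 0.0301

0.0064
0.2114


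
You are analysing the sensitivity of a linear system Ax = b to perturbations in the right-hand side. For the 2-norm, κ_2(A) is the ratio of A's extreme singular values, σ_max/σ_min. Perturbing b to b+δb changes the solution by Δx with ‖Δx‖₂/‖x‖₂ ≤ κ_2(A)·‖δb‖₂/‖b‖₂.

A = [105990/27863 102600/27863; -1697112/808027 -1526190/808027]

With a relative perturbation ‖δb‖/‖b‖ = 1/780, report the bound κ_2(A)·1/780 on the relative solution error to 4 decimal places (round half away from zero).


M = AᵀA = [42657032196/2259195961 40607723520/2259195961; 40607723520/2259195961 38692944900/2259195961]. tr(M)=96730056/2686321, det(M)=810000/2686321
eigenvalues of AᵀA: λ = (tr ± √(tr²−4·det))/2 = 36, 22500/2686321
σ_max=√36=6, σ_min=√(22500/2686321)=(150/1639) → κ = 65.5600
κ_2(A)·‖δb‖/‖b‖ = 0.0841

0.0841


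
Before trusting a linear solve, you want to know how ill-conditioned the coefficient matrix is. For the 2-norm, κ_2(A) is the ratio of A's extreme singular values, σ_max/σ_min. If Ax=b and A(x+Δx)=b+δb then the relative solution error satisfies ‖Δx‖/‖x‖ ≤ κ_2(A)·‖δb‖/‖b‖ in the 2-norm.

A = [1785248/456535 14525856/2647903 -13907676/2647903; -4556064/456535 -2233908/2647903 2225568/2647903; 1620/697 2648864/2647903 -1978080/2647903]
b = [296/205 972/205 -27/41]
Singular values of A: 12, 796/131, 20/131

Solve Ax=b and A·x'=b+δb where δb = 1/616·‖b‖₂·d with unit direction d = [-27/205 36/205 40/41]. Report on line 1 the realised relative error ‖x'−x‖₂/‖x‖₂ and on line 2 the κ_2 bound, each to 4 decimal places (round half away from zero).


0.0755
0.1276

from the listed singular values, σ₁ = 12, σ_n = 20/131
condition number: 12 ÷ (20/131) = 78.6000
bound on ‖Δx‖/‖x‖: κ·ε = 78.6000·1/616 = 0.1276
solve Ax = b  →  x = [-0.5304 0.3354 -0.3194]
2-norm of b is 5.0000; of x, 0.7042
with δb = [-0.0011 0.0014 0.0079], A·Δx = δb → ‖Δx‖ = 0.0532
relative error = 0.0755
realised/bound (from unrounded values) ≈ 0.5917


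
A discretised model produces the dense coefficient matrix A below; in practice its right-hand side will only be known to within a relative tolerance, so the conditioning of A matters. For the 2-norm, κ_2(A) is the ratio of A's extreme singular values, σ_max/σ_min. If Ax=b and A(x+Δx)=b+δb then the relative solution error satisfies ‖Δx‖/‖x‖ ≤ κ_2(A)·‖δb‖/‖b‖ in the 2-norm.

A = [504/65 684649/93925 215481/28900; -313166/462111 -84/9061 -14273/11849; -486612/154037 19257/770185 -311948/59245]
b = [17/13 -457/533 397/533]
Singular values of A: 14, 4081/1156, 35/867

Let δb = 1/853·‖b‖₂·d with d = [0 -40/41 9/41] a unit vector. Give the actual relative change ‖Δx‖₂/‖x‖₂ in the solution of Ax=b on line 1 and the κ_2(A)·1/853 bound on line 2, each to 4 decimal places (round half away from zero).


0.0020
0.4066

σ_max = 14, σ_min = 35/867
condition number: 14 ÷ (35/867) = 346.8000
perturbation bound = 346.8000·1/853 = 0.4066
solve Ax = b  →  x = [-19.7743 9.1786 11.7660]
‖b‖ = 1.7321, ‖x‖ = 24.7732
re-solving with b+δb shifts x by Δx of norm 0.0503
relative error = 0.0020
realised/bound (from unrounded values) ≈ 0.0050
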